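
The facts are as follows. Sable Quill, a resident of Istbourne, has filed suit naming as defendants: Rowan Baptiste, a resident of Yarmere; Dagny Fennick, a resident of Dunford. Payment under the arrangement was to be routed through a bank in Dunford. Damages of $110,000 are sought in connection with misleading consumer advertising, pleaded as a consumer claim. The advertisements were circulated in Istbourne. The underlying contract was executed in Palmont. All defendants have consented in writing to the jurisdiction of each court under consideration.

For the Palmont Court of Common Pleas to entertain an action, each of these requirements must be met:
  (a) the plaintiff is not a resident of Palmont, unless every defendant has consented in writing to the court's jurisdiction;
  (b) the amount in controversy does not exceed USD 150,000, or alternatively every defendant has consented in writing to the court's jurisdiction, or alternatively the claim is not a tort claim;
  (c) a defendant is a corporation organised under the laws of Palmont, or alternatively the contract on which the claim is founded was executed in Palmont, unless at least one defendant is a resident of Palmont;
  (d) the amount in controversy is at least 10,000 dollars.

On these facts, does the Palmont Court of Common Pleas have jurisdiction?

The Palmont Court of Common Pleas:
  (a) The plaintiff resides in Istbourne, which is not Palmont. Met.
  (b) The amount in controversy is 110,000 dollars, within the 150,000 dollars ceiling, so this disjunct is met. Condition met.
  (c) The contract was executed in Palmont, so this disjunct is met. Condition met.
  (d) The amount in controversy is USD 110,000, which meets the $10,000 floor. Satisfied.
  → Jurisdiction lies.

Yes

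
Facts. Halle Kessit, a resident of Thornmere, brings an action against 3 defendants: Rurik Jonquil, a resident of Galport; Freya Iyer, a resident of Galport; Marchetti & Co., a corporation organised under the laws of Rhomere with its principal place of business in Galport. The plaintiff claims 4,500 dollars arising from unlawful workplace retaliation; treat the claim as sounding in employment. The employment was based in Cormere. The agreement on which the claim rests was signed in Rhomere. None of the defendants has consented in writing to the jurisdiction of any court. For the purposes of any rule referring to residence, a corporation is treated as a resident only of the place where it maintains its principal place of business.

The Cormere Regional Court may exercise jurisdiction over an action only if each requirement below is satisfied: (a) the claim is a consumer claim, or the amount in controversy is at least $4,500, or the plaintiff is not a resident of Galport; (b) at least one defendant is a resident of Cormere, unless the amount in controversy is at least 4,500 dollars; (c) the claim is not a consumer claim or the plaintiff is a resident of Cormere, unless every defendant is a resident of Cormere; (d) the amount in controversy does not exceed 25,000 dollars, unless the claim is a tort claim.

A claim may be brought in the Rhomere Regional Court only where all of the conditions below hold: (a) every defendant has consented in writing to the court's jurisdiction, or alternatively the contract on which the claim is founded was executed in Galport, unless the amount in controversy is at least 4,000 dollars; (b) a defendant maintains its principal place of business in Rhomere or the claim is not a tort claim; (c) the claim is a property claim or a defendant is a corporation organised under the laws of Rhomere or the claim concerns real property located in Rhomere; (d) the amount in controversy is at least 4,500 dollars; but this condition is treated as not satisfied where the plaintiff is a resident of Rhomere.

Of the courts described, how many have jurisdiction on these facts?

The Cormere Regional Court:
  (a) The amount in controversy is USD 4,500, which meets the USD 4,500 floor, so one alternative holds. Condition met.
  (b) No defendant resides in Cormere (they reside in Galport, Galport, Galport). But the amount in controversy is 4,500 dollars, which meets the $4,500 floor, and the 'unless' clause therefore excuses the requirement. Met.
  (c) The claim is an employment claim, not a consumer claim, which satisfies one of the alternatives. Met.
  (d) The amount in controversy is USD 4,500, within the $25,000 ceiling. Satisfied.
  → All conditions met; jurisdiction exists.
The Rhomere Regional Court:
  (a) No such written consent has been filed; the contract was executed in Rhomere, not Galport — every alternative fails. The proviso rescues it, though: the amount in controversy is $4,500, which meets the USD 4,000 floor. Condition met.
  (b) The claim is an employment claim, not a tort claim — that alternative is enough. Condition met.
  (c) Marchetti & Co. is organised under the laws of Rhomere, which satisfies one of the alternatives. Condition met.
  (d) The amount in controversy is USD 4,500, which meets the USD 4,500 floor. And the carve-out is inapplicable — the plaintiff resides in Thornmere, not Rhomere. Satisfied.
  → All conditions met; jurisdiction exists.
Courts with jurisdiction: the Cormere Regional Court, the Rhomere Regional Court — 2 in total.

2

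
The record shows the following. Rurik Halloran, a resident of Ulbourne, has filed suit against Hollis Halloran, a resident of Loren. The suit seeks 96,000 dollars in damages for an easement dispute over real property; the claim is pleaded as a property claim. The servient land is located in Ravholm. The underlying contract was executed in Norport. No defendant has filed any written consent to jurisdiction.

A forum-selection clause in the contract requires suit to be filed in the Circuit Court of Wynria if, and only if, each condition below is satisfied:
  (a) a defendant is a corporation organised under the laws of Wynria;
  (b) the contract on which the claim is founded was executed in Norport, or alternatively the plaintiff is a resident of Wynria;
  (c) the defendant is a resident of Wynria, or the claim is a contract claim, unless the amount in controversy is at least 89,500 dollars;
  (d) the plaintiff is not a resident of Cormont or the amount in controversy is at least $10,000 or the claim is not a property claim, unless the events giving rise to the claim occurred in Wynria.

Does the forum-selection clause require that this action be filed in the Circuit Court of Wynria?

The Circuit Court of Wynria:
  (a) No defendant is a corporation. Not satisfied.
  (b) The contract was executed in Norport, which satisfies one of the alternatives. Condition met.
  (c) The defendant resides in Loren, not Wynria; the claim is a property claim, not a contract claim — none of the alternatives is met. However, the amount in controversy is 96,000 dollars, which meets the 89,500 dollars floor, so the 'unless' proviso supplies this condition. Satisfied.
  (d) The plaintiff resides in Ulbourne, which is not Cormont — that alternative is enough. Condition met.
  → Forum clause is not triggered.

No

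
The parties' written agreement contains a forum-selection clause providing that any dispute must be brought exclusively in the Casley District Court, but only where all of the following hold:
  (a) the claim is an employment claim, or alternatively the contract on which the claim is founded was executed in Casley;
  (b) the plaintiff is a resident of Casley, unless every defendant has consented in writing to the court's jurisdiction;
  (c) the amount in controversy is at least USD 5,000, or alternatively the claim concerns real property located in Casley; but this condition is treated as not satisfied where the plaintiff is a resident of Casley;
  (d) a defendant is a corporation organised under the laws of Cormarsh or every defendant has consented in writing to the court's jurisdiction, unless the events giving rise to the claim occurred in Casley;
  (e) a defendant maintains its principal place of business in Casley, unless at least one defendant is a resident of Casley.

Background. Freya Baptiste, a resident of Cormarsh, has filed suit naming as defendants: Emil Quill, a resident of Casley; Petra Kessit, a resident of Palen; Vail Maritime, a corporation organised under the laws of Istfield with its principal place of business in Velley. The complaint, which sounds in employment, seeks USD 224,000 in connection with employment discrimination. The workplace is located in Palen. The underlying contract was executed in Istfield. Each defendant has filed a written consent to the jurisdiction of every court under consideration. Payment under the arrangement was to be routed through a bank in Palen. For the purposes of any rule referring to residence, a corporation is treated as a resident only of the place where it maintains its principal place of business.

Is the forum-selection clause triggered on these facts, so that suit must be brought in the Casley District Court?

The Casley District Court:
  (a) The claim is an employment claim, so this disjunct is met. Satisfied.
  (b) The plaintiff resides in Cormarsh, not Casley. But every defendant has filed written consent, and the 'unless' clause therefore excuses the requirement. Met.
  (c) The amount in controversy is $224,000, which meets the USD 5,000 floor — that alternative is enough. The exception is not triggered, since the plaintiff resides in Cormarsh, not Casley. Met.
  (d) Every defendant has filed written consent, so one alternative holds. Satisfied.
  (e) The corporate defendant(s) have their principal place of business in Velley, not Casley. However, Emil Quill resides in Casley, so the 'unless' proviso supplies this condition. Satisfied.
  → Forum clause is triggered.

Yes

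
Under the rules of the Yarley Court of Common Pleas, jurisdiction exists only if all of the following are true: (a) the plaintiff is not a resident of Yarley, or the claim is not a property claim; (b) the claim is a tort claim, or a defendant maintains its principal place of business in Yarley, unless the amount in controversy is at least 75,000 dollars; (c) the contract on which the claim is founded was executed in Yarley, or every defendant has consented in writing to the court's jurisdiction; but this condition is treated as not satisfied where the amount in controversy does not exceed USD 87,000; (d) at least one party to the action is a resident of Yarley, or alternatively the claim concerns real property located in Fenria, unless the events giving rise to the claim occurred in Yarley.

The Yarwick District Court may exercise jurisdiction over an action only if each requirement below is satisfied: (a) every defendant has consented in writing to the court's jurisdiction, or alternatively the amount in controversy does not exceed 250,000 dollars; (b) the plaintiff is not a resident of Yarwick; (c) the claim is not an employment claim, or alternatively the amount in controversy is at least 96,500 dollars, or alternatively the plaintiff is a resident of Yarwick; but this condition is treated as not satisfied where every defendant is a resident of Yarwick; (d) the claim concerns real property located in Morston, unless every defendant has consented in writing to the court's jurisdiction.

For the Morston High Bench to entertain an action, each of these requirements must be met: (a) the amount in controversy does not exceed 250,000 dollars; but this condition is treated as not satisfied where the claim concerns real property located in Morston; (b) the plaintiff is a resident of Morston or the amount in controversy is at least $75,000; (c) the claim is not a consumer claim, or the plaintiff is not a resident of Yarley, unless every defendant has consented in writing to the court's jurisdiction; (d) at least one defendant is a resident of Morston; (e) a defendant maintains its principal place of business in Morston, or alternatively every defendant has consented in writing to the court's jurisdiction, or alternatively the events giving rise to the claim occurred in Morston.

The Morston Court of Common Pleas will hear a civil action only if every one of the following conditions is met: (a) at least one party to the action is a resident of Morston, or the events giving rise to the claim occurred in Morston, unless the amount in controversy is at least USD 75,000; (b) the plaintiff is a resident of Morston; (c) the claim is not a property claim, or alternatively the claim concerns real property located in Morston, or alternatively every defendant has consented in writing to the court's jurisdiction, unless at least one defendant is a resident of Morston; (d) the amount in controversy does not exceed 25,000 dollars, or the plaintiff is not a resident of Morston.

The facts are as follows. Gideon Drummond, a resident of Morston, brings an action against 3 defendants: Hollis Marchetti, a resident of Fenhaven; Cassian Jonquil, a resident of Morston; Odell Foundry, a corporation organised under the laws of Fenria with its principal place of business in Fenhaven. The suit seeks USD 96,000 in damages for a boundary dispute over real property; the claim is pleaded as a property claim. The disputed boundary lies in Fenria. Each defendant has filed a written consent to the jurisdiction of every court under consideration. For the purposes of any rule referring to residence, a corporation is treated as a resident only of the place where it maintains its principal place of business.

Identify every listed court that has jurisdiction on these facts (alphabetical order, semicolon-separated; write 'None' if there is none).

the Morston High Bench; the Yarley Court of Common Pleas; the Yarwick District Court

The Yarley Court of Common Pleas:
  (a) The plaintiff resides in Morston, which is not Yarley, so one alternative holds. Satisfied.
  (b) The claim is a property claim, not a tort claim; the corporate defendant(s) have their principal place of business in Fenhaven, not Yarley — none of the alternatives is met. But the amount in controversy is USD 96,000, which meets the 75,000 dollars floor, and the 'unless' clause therefore excuses the requirement. Met.
  (c) Every defendant has filed written consent — that alternative is enough. The carve-out does not apply: the amount in controversy is 96,000 dollars, above the USD 87,000 ceiling. Condition met.
  (d) The property lies in Fenria, which satisfies one of the alternatives. Satisfied.
  → The court has jurisdiction.
The Yarwick District Court:
  (a) Every defendant has filed written consent, so this disjunct is met. Satisfied.
  (b) The plaintiff resides in Morston, which is not Yarwick. Satisfied.
  (c) The claim is a property claim, not an employment claim — that alternative is enough. The carve-out does not apply: the defendants reside as follows — Hollis Marchetti in Fenhaven, Cassian Jonquil in Morston, Odell Foundry in Fenhaven — not all in Yarwick. Condition met.
  (d) The property lies in Fenria, not Morston. The proviso rescues it, though: every defendant has filed written consent. Satisfied.
  → The court has jurisdiction.
The Morston High Bench:
  (a) The amount in controversy is $96,000, within the 250,000 dollars ceiling. And the carve-out is inapplicable — the property lies in Fenria, not Morston. Satisfied.
  (b) The plaintiff resides in Morston, so this disjunct is met. Condition met.
  (c) The claim is a property claim, not a consumer claim, so one alternative holds. Condition met.
  (d) Cassian Jonquil resides in Morston. Met.
  (e) Every defendant has filed written consent, which satisfies one of the alternatives. Met.
  → All conditions met; jurisdiction exists.
The Morston Court of Common Pleas:
  (a) Gideon Drummond resides in Morston, so this disjunct is met. Condition met.
  (b) The plaintiff resides in Morston. Condition met.
  (c) Every defendant has filed written consent, so one alternative holds. Met.
  (d) The amount in controversy is USD 96,000, above the USD 25,000 ceiling; the plaintiff resides in Morston — none of the alternatives is met. Condition not met.
  → No jurisdiction.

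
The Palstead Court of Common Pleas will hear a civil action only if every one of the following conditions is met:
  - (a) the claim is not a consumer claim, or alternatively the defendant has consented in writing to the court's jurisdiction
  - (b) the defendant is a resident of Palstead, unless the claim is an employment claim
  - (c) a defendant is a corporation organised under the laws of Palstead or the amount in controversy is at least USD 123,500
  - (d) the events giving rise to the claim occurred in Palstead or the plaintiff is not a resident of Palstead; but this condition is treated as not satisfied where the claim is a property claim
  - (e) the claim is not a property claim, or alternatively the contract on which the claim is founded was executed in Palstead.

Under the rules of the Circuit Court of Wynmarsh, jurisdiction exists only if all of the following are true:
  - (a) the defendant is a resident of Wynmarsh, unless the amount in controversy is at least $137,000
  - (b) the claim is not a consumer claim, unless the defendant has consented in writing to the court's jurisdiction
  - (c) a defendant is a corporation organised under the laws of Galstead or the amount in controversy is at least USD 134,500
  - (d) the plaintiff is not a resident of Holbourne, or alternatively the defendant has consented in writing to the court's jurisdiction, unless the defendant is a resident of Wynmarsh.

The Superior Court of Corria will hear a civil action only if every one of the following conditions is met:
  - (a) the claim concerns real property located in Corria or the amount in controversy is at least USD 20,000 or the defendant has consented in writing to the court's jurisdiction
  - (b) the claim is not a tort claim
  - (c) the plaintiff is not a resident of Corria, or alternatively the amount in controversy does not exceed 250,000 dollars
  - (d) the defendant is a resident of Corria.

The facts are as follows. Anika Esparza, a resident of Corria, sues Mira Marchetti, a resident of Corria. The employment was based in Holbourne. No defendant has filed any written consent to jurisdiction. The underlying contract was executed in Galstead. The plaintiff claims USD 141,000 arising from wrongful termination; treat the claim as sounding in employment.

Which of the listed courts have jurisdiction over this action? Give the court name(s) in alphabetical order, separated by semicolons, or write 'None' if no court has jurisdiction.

The Palstead Court of Common Pleas:
  (a) The claim is an employment claim, not a consumer claim — that alternative is enough. Satisfied.
  (b) The defendant resides in Corria, not Palstead. The proviso rescues it, though: the claim is an employment claim. Condition met.
  (c) The amount in controversy is $141,000, which meets the USD 123,500 floor, which satisfies one of the alternatives. Condition met.
  (d) The plaintiff resides in Corria, which is not Palstead, so this disjunct is met. The carve-out does not apply: the claim is an employment claim, not a property claim. Condition met.
  (e) The claim is an employment claim, not a property claim, which satisfies one of the alternatives. Condition met.
  → Jurisdiction lies.
The Circuit Court of Wynmarsh:
  (a) The defendant resides in Corria, not Wynmarsh. However, the amount in controversy is 141,000 dollars, which meets the $137,000 floor, so the 'unless' proviso supplies this condition. Met.
  (b) The claim is an employment claim, not a consumer claim. Satisfied.
  (c) The amount in controversy is $141,000, which meets the 134,500 dollars floor — that alternative is enough. Satisfied.
  (d) The plaintiff resides in Corria, which is not Holbourne, so this disjunct is met. Condition met.
  → The court has jurisdiction.
The Superior Court of Corria:
  (a) The amount in controversy is USD 141,000, which meets the $20,000 floor — that alternative is enough. Satisfied.
  (b) The claim is an employment claim, not a tort claim. Met.
  (c) The amount in controversy is USD 141,000, within the 250,000 dollars ceiling — that alternative is enough. Satisfied.
  (d) The defendant resides in Corria. Satisfied.
  → The court has jurisdiction.

the Circuit Court of Wynmarsh; the Palstead Court of Common Pleas; the Superior Court of Corria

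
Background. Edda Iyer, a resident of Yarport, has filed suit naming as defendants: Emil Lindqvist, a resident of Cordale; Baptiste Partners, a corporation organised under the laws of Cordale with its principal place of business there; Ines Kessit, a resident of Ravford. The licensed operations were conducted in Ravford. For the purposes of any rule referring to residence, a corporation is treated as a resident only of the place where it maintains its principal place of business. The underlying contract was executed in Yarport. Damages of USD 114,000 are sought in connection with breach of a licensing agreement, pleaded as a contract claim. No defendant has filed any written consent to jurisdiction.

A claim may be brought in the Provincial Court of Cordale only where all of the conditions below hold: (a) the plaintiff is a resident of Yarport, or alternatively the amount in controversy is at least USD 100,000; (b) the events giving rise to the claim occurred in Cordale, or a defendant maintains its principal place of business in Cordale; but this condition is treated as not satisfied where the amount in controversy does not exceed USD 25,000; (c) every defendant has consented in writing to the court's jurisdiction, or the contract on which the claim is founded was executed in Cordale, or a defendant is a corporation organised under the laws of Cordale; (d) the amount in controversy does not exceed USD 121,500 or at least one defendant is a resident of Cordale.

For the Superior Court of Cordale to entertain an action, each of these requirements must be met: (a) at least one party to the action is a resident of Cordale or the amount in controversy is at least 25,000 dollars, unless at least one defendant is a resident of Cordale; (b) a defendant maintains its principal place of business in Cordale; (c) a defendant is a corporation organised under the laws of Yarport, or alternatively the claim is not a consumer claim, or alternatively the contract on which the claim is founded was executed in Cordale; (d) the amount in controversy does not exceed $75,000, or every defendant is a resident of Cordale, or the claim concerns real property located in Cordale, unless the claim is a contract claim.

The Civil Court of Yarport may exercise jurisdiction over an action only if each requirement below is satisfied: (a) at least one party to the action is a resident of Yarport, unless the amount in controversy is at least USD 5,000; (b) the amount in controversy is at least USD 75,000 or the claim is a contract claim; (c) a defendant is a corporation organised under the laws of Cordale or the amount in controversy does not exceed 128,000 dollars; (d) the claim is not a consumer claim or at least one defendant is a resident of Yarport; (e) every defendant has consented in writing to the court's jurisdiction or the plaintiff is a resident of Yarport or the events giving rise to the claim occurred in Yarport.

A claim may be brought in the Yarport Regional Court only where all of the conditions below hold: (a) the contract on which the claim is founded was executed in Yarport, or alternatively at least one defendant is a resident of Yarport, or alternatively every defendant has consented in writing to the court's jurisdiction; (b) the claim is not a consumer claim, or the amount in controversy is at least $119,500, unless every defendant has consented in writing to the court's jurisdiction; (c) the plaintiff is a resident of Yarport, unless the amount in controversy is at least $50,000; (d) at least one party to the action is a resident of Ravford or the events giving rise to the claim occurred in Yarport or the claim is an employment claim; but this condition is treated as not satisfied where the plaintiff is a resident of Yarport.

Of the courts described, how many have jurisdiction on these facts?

The Provincial Court of Cordale:
  (a) The plaintiff resides in Yarport — that alternative is enough. Condition met.
  (b) Baptiste Partners has its principal place of business in Cordale, which satisfies one of the alternatives. And the carve-out is inapplicable — the amount in controversy is USD 114,000, above the USD 25,000 ceiling. Satisfied.
  (c) Baptiste Partners is organised under the laws of Cordale, so one alternative holds. Condition met.
  (d) The amount in controversy is $114,000, within the $121,500 ceiling — that alternative is enough. Satisfied.
  → Every requirement is satisfied — jurisdiction.
The Superior Court of Cordale:
  (a) Emil Lindqvist resides in Cordale, so this disjunct is met. Condition met.
  (b) Baptiste Partners has its principal place of business in Cordale. Condition met.
  (c) The claim is a contract claim, not a consumer claim, so one alternative holds. Met.
  (d) The amount in controversy is USD 114,000, above the 75,000 dollars ceiling; the defendants reside as follows — Emil Lindqvist in Cordale, Baptiste Partners in Cordale, Ines Kessit in Ravford — not all in Cordale; the claim does not concern real property — none of the alternatives is met. But the claim is a contract claim, and the 'unless' clause therefore excuses the requirement. Condition met.
  → All conditions met; jurisdiction exists.
The Civil Court of Yarport:
  (a) Edda Iyer resides in Yarport. Met.
  (b) The amount in controversy is USD 114,000, which meets the 75,000 dollars floor, so this disjunct is met. Condition met.
  (c) Baptiste Partners is organised under the laws of Cordale, so one alternative holds. Met.
  (d) The claim is a contract claim, not a consumer claim, so this disjunct is met. Met.
  (e) The plaintiff resides in Yarport, so one alternative holds. Condition met.
  → Jurisdiction lies.
The Yarport Regional Court:
  (a) The contract was executed in Yarport, which satisfies one of the alternatives. Satisfied.
  (b) The claim is a contract claim, not a consumer claim, which satisfies one of the alternatives. Condition met.
  (c) The plaintiff resides in Yarport. Met.
  (d) Ines Kessit resides in Ravford, which satisfies one of the alternatives. However, the plaintiff resides in Yarport, which falls within the stated exception and so defeats the condition. Not satisfied.
  → At least one condition fails; no jurisdiction.
Courts with jurisdiction: the Provincial Court of Cordale, the Superior Court of Cordale, the Civil Court of Yarport — 3 in total.

3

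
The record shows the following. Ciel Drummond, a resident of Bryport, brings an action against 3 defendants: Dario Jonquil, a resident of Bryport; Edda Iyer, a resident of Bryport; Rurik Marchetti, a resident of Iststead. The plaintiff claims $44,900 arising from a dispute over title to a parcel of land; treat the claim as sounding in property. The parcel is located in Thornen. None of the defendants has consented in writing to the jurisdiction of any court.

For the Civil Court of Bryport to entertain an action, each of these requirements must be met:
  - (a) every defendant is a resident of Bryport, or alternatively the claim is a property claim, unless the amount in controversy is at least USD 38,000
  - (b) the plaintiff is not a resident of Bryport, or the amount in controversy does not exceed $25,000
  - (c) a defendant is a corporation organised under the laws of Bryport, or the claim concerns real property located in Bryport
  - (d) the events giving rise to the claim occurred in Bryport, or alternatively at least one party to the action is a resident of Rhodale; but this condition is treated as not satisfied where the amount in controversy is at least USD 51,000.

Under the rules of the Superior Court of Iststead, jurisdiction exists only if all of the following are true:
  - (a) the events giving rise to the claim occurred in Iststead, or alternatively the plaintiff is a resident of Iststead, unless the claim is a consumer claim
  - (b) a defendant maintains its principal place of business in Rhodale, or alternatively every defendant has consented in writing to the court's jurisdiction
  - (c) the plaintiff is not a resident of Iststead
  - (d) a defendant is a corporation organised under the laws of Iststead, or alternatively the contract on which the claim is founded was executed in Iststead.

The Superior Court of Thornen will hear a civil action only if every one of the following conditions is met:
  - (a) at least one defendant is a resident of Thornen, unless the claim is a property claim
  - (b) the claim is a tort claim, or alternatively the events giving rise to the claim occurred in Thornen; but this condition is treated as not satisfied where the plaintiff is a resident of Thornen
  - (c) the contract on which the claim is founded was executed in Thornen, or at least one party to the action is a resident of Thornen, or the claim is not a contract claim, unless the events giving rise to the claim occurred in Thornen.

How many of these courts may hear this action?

The Civil Court of Bryport:
  (a) The claim is a property claim — that alternative is enough. Met.
  (b) The plaintiff resides in Bryport; the amount in controversy is USD 44,900, above the USD 25,000 ceiling — every alternative fails. Fails.
  (c) No defendant is a corporation; the property lies in Thornen, not Bryport — no alternative holds. Not satisfied.
  (d) The operative events occurred in Thornen, not Bryport; no party resides in Rhodale — no alternative holds. Not met.
  → The court lacks jurisdiction.
The Superior Court of Iststead:
  (a) The operative events occurred in Thornen, not Iststead; the plaintiff resides in Bryport, not Iststead — every alternative fails. Nor does the 'unless' clause help: the claim is a property claim, not a consumer claim. Fails.
  (b) No defendant is a corporation; no such written consent has been filed — every alternative fails. Not satisfied.
  (c) The plaintiff resides in Bryport, which is not Iststead. Satisfied.
  (d) No defendant is a corporation; no contract (and hence no place of execution) is alleged — every alternative fails. Fails.
  → Not every requirement is met — no jurisdiction.
The Superior Court of Thornen:
  (a) No defendant resides in Thornen (they reside in Bryport, Bryport, Iststead). The proviso rescues it, though: the claim is a property claim. Satisfied.
  (b) The operative events occurred in Thornen, so this disjunct is met. The carve-out does not apply: the plaintiff resides in Bryport, not Thornen. Satisfied.
  (c) The claim is a property claim, not a contract claim, so one alternative holds. Condition met.
  → Jurisdiction lies.
Courts with jurisdiction: the Superior Court of Thornen — 1 in total.

1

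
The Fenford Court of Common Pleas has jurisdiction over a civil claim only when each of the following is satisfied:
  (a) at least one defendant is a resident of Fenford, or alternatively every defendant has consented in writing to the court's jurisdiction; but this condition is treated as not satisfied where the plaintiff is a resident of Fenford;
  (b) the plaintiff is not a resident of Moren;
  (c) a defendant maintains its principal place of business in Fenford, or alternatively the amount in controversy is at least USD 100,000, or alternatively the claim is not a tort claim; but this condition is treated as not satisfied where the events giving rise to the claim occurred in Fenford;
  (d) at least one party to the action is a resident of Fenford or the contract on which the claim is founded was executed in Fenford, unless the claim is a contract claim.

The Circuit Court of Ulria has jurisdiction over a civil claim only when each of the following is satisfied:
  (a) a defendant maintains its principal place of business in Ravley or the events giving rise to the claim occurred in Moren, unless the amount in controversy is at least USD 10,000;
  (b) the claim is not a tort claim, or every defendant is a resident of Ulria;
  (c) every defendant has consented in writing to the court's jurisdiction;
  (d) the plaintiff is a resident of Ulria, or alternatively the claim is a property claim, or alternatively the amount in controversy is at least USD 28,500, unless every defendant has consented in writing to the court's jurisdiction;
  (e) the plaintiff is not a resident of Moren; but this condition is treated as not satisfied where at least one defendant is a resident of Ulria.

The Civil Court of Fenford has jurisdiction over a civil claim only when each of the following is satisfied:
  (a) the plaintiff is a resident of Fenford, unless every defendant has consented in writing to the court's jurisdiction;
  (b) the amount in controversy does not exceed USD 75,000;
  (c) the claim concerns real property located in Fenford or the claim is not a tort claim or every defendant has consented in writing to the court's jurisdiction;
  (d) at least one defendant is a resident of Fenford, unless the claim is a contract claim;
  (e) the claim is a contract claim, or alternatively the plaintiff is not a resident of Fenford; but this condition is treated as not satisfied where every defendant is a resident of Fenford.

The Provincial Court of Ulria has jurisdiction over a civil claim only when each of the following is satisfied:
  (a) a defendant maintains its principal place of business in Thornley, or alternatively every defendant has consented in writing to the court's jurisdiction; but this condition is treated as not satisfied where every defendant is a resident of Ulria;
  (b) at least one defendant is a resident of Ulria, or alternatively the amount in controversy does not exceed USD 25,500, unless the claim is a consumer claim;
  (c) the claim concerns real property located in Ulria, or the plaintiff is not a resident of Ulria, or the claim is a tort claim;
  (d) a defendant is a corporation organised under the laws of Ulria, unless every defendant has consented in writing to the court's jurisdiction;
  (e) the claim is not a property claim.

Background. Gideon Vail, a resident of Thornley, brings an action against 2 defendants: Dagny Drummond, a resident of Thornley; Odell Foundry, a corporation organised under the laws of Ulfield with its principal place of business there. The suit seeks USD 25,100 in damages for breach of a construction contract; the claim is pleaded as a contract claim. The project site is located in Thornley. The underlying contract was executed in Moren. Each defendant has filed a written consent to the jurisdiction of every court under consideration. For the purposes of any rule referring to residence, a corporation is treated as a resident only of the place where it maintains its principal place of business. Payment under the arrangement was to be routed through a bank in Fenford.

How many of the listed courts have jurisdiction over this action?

4

The Fenford Court of Common Pleas:
  (a) Every defendant has filed written consent, which satisfies one of the alternatives. And the carve-out is inapplicable — the plaintiff resides in Thornley, not Fenford. Condition met.
  (b) The plaintiff resides in Thornley, which is not Moren. Condition met.
  (c) The claim is a contract claim, not a tort claim, which satisfies one of the alternatives. The carve-out does not apply: the operative events occurred in Thornley, not Fenford. Satisfied.
  (d) No party resides in Fenford; the contract was executed in Moren, not Fenford — no alternative holds. But the claim is a contract claim, and the 'unless' clause therefore excuses the requirement. Met.
  → All conditions met; jurisdiction exists.
The Circuit Court of Ulria:
  (a) The corporate defendant(s) have their principal place of business in Ulfield, not Ravley; the operative events occurred in Thornley, not Moren — every alternative fails. But the amount in controversy is $25,100, which meets the $10,000 floor, and the 'unless' clause therefore excuses the requirement. Met.
  (b) The claim is a contract claim, not a tort claim, so one alternative holds. Met.
  (c) Every defendant has filed written consent. Condition met.
  (d) The plaintiff resides in Thornley, not Ulria; the claim is a contract claim, not a property claim; the amount in controversy is $25,100, below the 28,500 dollars floor — no alternative holds. The proviso rescues it, though: every defendant has filed written consent. Satisfied.
  (e) The plaintiff resides in Thornley, which is not Moren. And the carve-out is inapplicable — no defendant resides in Ulria (they reside in Thornley, Ulfield). Condition met.
  → All conditions met; jurisdiction exists.
The Civil Court of Fenford:
  (a) The plaintiff resides in Thornley, not Fenford. But every defendant has filed written consent, and the 'unless' clause therefore excuses the requirement. Condition met.
  (b) The amount in controversy is $25,100, within the 75,000 dollars ceiling. Met.
  (c) The claim is a contract claim, not a tort claim, so this disjunct is met. Condition met.
  (d) No defendant resides in Fenford (they reside in Thornley, Ulfield). But the claim is a contract claim, and the 'unless' clause therefore excuses the requirement. Satisfied.
  (e) The claim is a contract claim — that alternative is enough. And the carve-out is inapplicable — the defendants reside as follows — Dagny Drummond in Thornley, Odell Foundry in Ulfield — not all in Fenford. Condition met.
  → The court has jurisdiction.
The Provincial Court of Ulria:
  (a) Every defendant has filed written consent, so this disjunct is met. And the carve-out is inapplicable — the defendants reside as follows — Dagny Drummond in Thornley, Odell Foundry in Ulfield — not all in Ulria. Satisfied.
  (b) The amount in controversy is 25,100 dollars, within the 25,500 dollars ceiling, so this disjunct is met. Satisfied.
  (c) The plaintiff resides in Thornley, which is not Ulria, so this disjunct is met. Satisfied.
  (d) The corporate defendant(s) are organised in Ulfield, not Ulria. The proviso rescues it, though: every defendant has filed written consent. Met.
  (e) The claim is a contract claim, not a property claim. Satisfied.
  → Every requirement is satisfied — jurisdiction.
Courts with jurisdiction: the Fenford Court of Common Pleas, the Circuit Court of Ulria, the Civil Court of Fenford, the Provincial Court of Ulria — 4 in total.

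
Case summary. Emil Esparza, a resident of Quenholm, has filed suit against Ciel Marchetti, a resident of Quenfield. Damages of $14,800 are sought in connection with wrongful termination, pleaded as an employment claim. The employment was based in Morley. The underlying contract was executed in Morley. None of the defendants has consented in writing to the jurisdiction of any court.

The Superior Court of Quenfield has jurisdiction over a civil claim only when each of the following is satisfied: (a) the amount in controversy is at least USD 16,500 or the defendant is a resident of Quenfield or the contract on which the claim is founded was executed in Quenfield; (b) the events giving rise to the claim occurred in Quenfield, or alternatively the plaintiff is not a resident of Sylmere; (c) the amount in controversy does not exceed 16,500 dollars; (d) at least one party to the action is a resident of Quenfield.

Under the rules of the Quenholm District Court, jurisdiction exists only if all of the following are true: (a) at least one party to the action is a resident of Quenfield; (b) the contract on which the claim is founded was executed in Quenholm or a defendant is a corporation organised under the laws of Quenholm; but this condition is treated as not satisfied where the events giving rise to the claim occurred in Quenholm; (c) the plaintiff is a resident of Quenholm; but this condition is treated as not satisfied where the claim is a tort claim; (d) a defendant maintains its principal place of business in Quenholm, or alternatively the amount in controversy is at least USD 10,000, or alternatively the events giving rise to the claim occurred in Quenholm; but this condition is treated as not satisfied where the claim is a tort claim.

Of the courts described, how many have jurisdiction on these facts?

1

The Superior Court of Quenfield:
  (a) The defendant resides in Quenfield, so one alternative holds. Condition met.
  (b) The plaintiff resides in Quenholm, which is not Sylmere, so one alternative holds. Met.
  (c) The amount in controversy is 14,800 dollars, within the USD 16,500 ceiling. Satisfied.
  (d) Ciel Marchetti resides in Quenfield. Met.
  → The court has jurisdiction.
The Quenholm District Court:
  (a) Ciel Marchetti resides in Quenfield. Satisfied.
  (b) The contract was executed in Morley, not Quenholm; no defendant is a corporation — every alternative fails. Condition not met.
  (c) The plaintiff resides in Quenholm. The exception is not triggered, since the claim is an employment claim, not a tort claim. Satisfied.
  (d) The amount in controversy is $14,800, which meets the USD 10,000 floor, so this disjunct is met. The carve-out does not apply: the claim is an employment claim, not a tort claim. Satisfied.
  → The court lacks jurisdiction.
Courts with jurisdiction: the Superior Court of Quenfield — 1 in total.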